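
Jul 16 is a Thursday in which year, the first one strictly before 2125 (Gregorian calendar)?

2122

From one year to the next, a fixed date's weekday advances by 1, or by 2 when a Feb 29 lies between the two dates.
2125: July 16 is Monday.
2124: Sunday (−1)
2123: Friday (−2)
2122: Thursday (−1)
Jul 16 falls on a Thursday in 2122.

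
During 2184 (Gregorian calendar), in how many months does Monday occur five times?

4

A month of length L has five Mondays iff its first Monday is on day ≤ L−28 (so day 1–3 in a 31-day month, 1–2 in a 30-day month, day 1 in a leap February).
Checking each month of 2184: Jan starts Thu (31d); Feb starts Sun (29d); Mar starts Mon (31d) ✓; Apr starts Thu (30d); May starts Sat (31d) ✓; Jun starts Tue (30d); Jul starts Thu (31d); Aug starts Sun (31d) ✓; Sep starts Wed (30d); Oct starts Fri (31d); Nov starts Mon (30d) ✓; Dec starts Wed (31d).
Five-Monday months: March, May, August, November → 4.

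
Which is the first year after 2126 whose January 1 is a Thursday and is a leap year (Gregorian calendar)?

2128

Jan 1 advances by 2 weekdays after a leap year and by 1 after a common year.
2126: Jan 1 is Tuesday.
2127: Wednesday
2128: Thursday (leap)
2128 begins on a Thursday and is a leap year.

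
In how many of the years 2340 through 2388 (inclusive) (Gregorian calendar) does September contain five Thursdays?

September has 30 days; it has five Thursdays when Thursday falls among the first (month-length − 28) days — i.e. when September 1 is one of Thursday/Wednesday.
September 1 by year: 2340:Sun 2341:Mon 2342:Tue 2343:Wed✓ 2344:Fri 2345:Sat 2346:Sun 2347:Mon 2348:Wed✓ 2349:Thu✓ 2350:Fri 2351:Sat 2352:Mon 2353:Tue 2354:Wed✓ …(19 more)… 2374:Sun 2375:Mon 2376:Wed✓ 2377:Thu✓ 2378:Fri 2379:Sat 2380:Mon 2381:Tue 2382:Wed✓ 2383:Thu✓ 2384:Sat 2385:Sun 2386:Mon 2387:Tue 2388:Thu✓
Years with five Thursdays: 2343, 2348, 2349, 2354, 2355, 2360, 2365, 2366, 2371, 2376, 2377, 2382, 2383, 2388 → 14.

14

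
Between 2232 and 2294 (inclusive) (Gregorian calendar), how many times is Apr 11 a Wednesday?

10

Track Apr 11's weekday year by year (advancing +1, or +2 across a Feb 29):
  2232: Wed ✓  2233: Thu (+1)  2234: Fri (+1)  2235: Sat (+1)  2236: Mon (+2)
  2237: Tue (+1)  2238: Wed (+1) ✓  2239: Thu (+1)  2240: Sat (+2)  2241: Sun (+1)
  2242: Mon (+1)  2243: Tue (+1)  2244: Thu (+2)  2245: Fri (+1)  … (35 more years) …
  2281: Mon (+1)  2282: Tue (+1)  2283: Wed (+1) ✓  2284: Fri (+2)  2285: Sat (+1)
  2286: Sun (+1)  2287: Mon (+1)  2288: Wed (+2) ✓  2289: Thu (+1)  2290: Fri (+1)
  2291: Sat (+1)  2292: Mon (+2)  2293: Tue (+1)  2294: Wed (+1) ✓
Wednesday years: 2232, 2238, 2249, 2255, 2260, 2266, 2277, 2283, 2288, 2294 — 10 in total.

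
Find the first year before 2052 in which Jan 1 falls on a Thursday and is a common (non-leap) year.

Jan 1 advances by 2 weekdays after a leap year and by 1 after a common year.
2052: Jan 1 is Monday (leap).
2051: Sunday
2050: Saturday
2049: Friday
2048: Wednesday (leap)
2047: Tuesday
2046: Monday
2045: Sunday
2044: Friday (leap)
2043: Thursday
2043 begins on a Thursday and is a common year.

2043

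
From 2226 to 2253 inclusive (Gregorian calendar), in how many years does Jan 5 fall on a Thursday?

4

Track Jan 5's weekday year by year (advancing +1, or +2 across a Feb 29):
  2226: Thu ✓  2227: Fri (+1)  2228: Sat (+1)  2229: Mon (+2)  2230: Tue (+1)
  2231: Wed (+1)  2232: Thu (+1) ✓  2233: Sat (+2)  2234: Sun (+1)  2235: Mon (+1)
  2236: Tue (+1)  2237: Thu (+2) ✓  2238: Fri (+1)  2239: Sat (+1)  2240: Sun (+1)
  2241: Tue (+2)  2242: Wed (+1)  2243: Thu (+1) ✓  2244: Fri (+1)  2245: Sun (+2)
  2246: Mon (+1)  2247: Tue (+1)  2248: Wed (+1)  2249: Fri (+2)  2250: Sat (+1)
  2251: Sun (+1)  2252: Mon (+1)  2253: Wed (+2)
Thursday years: 2226, 2232, 2237, 2243 — 4 in total.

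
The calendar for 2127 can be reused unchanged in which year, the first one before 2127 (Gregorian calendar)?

Two years share a calendar iff Jan 1 falls on the same weekday and both are leap or both are common. 2127: Jan 1 is Wednesday, common year.
2126: Jan 1 Tuesday, common
2125: Jan 1 Monday, common
2124: Jan 1 Saturday, leap
2123: Jan 1 Friday, common
2122: Jan 1 Thursday, common
2121: Jan 1 Wednesday, common
2121 matches on both conditions.

2121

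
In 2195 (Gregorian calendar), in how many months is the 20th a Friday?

3

Check the 20th of each month of 2195: Jan 20: Tue, Feb 20: Fri, Mar 20: Fri, Apr 20: Mon, May 20: Wed, Jun 20: Sat, Jul 20: Mon, Aug 20: Thu, Sep 20: Sun, Oct 20: Tue, Nov 20: Fri, Dec 20: Sun.
Friday occurs in February, March, November — 3 months.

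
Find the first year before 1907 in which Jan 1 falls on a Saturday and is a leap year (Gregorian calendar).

Jan 1 advances by 2 weekdays after a leap year and by 1 after a common year.
1907: Jan 1 is Tuesday.
1906: Monday
1905: Sunday
1904: Friday (leap)
1903: Thursday
1902: Wednesday
1901: Tuesday
1900: Monday
1899: Sunday
1898: Saturday
1897: Friday
1896: Wednesday (leap)
1895: Tuesday
1894: Monday
1893: Sunday
1892: Friday (leap)
1891: Thursday
1890: Wednesday
1889: Tuesday
1888: Sunday (leap)
1887: Saturday
1886: Friday
1885: Thursday
1884: Tuesday (leap)
1883: Monday
1882: Sunday
1881: Saturday
1880: Thursday (leap)
1879: Wednesday
1878: Tuesday
1877: Monday
1876: Saturday (leap)
1876 begins on a Saturday and is a leap year.

1876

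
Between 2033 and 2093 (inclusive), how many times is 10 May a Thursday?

9

Track 10 May's weekday year by year (advancing +1, or +2 across a Feb 29):
  2033: Tue  2034: Wed (+1)  2035: Thu (+1) ✓  2036: Sat (+2)  2037: Sun (+1)
  2038: Mon (+1)  2039: Tue (+1)  2040: Thu (+2) ✓  2041: Fri (+1)  2042: Sat (+1)
  2043: Sun (+1)  2044: Tue (+2)  2045: Wed (+1)  2046: Thu (+1) ✓  … (33 more years) …
  2080: Fri (+2)  2081: Sat (+1)  2082: Sun (+1)  2083: Mon (+1)  2084: Wed (+2)
  2085: Thu (+1) ✓  2086: Fri (+1)  2087: Sat (+1)  2088: Mon (+2)  2089: Tue (+1)
  2090: Wed (+1)  2091: Thu (+1) ✓  2092: Sat (+2)  2093: Sun (+1)
Thursday years: 2035, 2040, 2046, 2057, 2063, 2068, 2074, 2085, 2091 — 9 in total.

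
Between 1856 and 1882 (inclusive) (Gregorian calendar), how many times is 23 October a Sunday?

Track 23 October's weekday year by year (advancing +1, or +2 across a Feb 29):
  1856: Thu  1857: Fri (+1)  1858: Sat (+1)  1859: Sun (+1) ✓  1860: Tue (+2)
  1861: Wed (+1)  1862: Thu (+1)  1863: Fri (+1)  1864: Sun (+2) ✓  1865: Mon (+1)
  1866: Tue (+1)  1867: Wed (+1)  1868: Fri (+2)  1869: Sat (+1)  1870: Sun (+1) ✓
  1871: Mon (+1)  1872: Wed (+2)  1873: Thu (+1)  1874: Fri (+1)  1875: Sat (+1)
  1876: Mon (+2)  1877: Tue (+1)  1878: Wed (+1)  1879: Thu (+1)  1880: Sat (+2)
  1881: Sun (+1) ✓  1882: Mon (+1)
Sunday years: 1859, 1864, 1870, 1881 — 4 in total.

4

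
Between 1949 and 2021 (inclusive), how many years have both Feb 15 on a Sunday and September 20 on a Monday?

Check each year's weekday for Feb 15 and September 20:
  1949: Tue/Tue  1950: Wed/Wed  1951: Thu/Thu  1952: Fri/Sat  1953: Sun/Sun  1954: Mon/Mon  1955: Tue/Tue  1956: Wed/Thu  1957: Fri/Fri  1958: Sat/Sat  1959: Sun/Sun  1960: Mon/Tue  1961: Wed/Wed  1962: Thu/Thu  …(45 more)…  2008: Fri/Sat  2009: Sun/Sun  2010: Mon/Mon  2011: Tue/Tue  2012: Wed/Thu  2013: Fri/Fri  2014: Sat/Sat  2015: Sun/Sun  2016: Mon/Tue  2017: Wed/Wed  2018: Thu/Thu  2019: Fri/Fri  2020: Sat/Sun  2021: Mon/Mon
Both conditions hold in: 1976, 2004 — 2.

2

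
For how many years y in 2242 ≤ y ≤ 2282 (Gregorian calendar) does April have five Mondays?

11

April has 30 days; it has five Mondays when Monday falls among the first (month-length − 28) days — i.e. when April 1 is one of Monday/Sunday.
April 1 by year: 2242:Fri 2243:Sat 2244:Mon✓ 2245:Tue 2246:Wed 2247:Thu 2248:Sat 2249:Sun✓ 2250:Mon✓ 2251:Tue 2252:Thu 2253:Fri 2254:Sat 2255:Sun✓ 2256:Tue …(11 more)… 2268:Wed 2269:Thu 2270:Fri 2271:Sat 2272:Mon✓ 2273:Tue 2274:Wed 2275:Thu 2276:Sat 2277:Sun✓ 2278:Mon✓ 2279:Tue 2280:Thu 2281:Fri 2282:Sat
Years with five Mondays: 2244, 2249, 2250, 2255, 2260, 2261, 2266, 2267, 2272, 2277, 2278 → 11.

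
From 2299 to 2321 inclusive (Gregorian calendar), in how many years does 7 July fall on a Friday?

4

Track 7 July's weekday year by year (advancing +1, or +2 across a Feb 29):
  2299: Fri ✓  2300: Sat (+1)  2301: Sun (+1)  2302: Mon (+1)  2303: Tue (+1)
  2304: Thu (+2)  2305: Fri (+1) ✓  2306: Sat (+1)  2307: Sun (+1)  2308: Tue (+2)
  2309: Wed (+1)  2310: Thu (+1)  2311: Fri (+1) ✓  2312: Sun (+2)  2313: Mon (+1)
  2314: Tue (+1)  2315: Wed (+1)  2316: Fri (+2) ✓  2317: Sat (+1)  2318: Sun (+1)
  2319: Mon (+1)  2320: Wed (+2)  2321: Thu (+1)
Friday years: 2299, 2305, 2311, 2316 — 4 in total.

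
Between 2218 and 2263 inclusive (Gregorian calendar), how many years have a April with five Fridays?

13

April has 30 days; it has five Fridays when Friday falls among the first (month-length − 28) days — i.e. when April 1 is one of Friday/Thursday.
April 1 by year: 2218:Wed 2219:Thu✓ 2220:Sat 2221:Sun 2222:Mon 2223:Tue 2224:Thu✓ 2225:Fri✓ 2226:Sat 2227:Sun 2228:Tue 2229:Wed 2230:Thu✓ 2231:Fri✓ 2232:Sun …(16 more)… 2249:Sun 2250:Mon 2251:Tue 2252:Thu✓ 2253:Fri✓ 2254:Sat 2255:Sun 2256:Tue 2257:Wed 2258:Thu✓ 2259:Fri✓ 2260:Sun 2261:Mon 2262:Tue 2263:Wed
Years with five Fridays: 2219, 2224, 2225, 2230, 2231, 2236, 2241, 2242, 2247, 2252, 2253, 2258, 2259 → 13.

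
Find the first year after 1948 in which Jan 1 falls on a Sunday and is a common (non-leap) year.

1950

Jan 1 advances by 2 weekdays after a leap year and by 1 after a common year.
1948: Jan 1 is Thursday (leap).
1949: Saturday
1950: Sunday
1950 begins on a Sunday and is a common year.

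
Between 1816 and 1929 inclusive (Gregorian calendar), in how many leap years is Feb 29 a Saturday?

Leap years in 1816–1929: 28 of them.
Feb 29 weekday advances by 5 (mod 7) from one leap year to the next four years later (or differs when a century non-leap intervenes).
Leap-day weekdays: 1816:Thu 1820:Tue 1824:Sun 1828:Fri 1832:Wed 1836:Mon 1840:Sat✓ 1844:Thu 1848:Tue 1852:Sun 1856:Fri 1860:Wed 1864:Mon 1868:Sat✓ 1872:Thu 1876:Tue 1880:Sun 1884:Fri 1888:Wed 1892:Mon 1896:Sat✓ 1904:Mon 1908:Sat✓ 1912:Thu 1916:Tue 1920:Sun 1924:Fri 1928:Wed
Saturday: 1840, 1868, 1896, 1908 → 4.

4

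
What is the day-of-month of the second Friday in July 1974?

July 1, 1974 is a Monday, so the first Friday is the 5th.
The second Friday is 5 + 7 = 12.

12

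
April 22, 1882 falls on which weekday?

January 1, 1882 is a Sunday.
April 22 is day 112 of the year, i.e. 111 days after Jan 1.
111 mod 7 = 6, so advance 6 weekdays from Sunday: Saturday.

Saturday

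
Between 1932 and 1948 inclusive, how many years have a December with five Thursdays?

7

December has 31 days; it has five Thursdays when Thursday falls among the first (month-length − 28) days — i.e. when December 1 is one of Thursday/Wednesday/Tuesday.
December 1 by year: 1932:Thu✓ 1933:Fri 1934:Sat 1935:Sun 1936:Tue✓ 1937:Wed✓ 1938:Thu✓ 1939:Fri 1940:Sun 1941:Mon 1942:Tue✓ 1943:Wed✓ 1944:Fri 1945:Sat 1946:Sun 1947:Mon 1948:Wed✓
Years with five Thursdays: 1932, 1936, 1937, 1938, 1942, 1943, 1948 → 7.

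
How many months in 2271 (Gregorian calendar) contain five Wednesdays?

A month of length L has five Wednesdays iff its first Wednesday is on day ≤ L−28 (so day 1–3 in a 31-day month, 1–2 in a 30-day month, day 1 in a leap February).
Checking each month of 2271: Jan starts Sun (31d); Feb starts Wed (28d); Mar starts Wed (31d) ✓; Apr starts Sat (30d); May starts Mon (31d) ✓; Jun starts Thu (30d); Jul starts Sat (31d); Aug starts Tue (31d) ✓; Sep starts Fri (30d); Oct starts Sun (31d); Nov starts Wed (30d) ✓; Dec starts Fri (31d).
Five-Wednesday months: March, May, August, November → 4.

4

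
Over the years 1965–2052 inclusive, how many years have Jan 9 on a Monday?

13

Track Jan 9's weekday year by year (advancing +1, or +2 across a Feb 29):
  1965: Sat  1966: Sun (+1)  1967: Mon (+1) ✓  1968: Tue (+1)  1969: Thu (+2)
  1970: Fri (+1)  1971: Sat (+1)  1972: Sun (+1)  1973: Tue (+2)  1974: Wed (+1)
  1975: Thu (+1)  1976: Fri (+1)  1977: Sun (+2)  1978: Mon (+1) ✓  … (60 more years) …
  2039: Sun (+1)  2040: Mon (+1) ✓  2041: Wed (+2)  2042: Thu (+1)  2043: Fri (+1)
  2044: Sat (+1)  2045: Mon (+2) ✓  2046: Tue (+1)  2047: Wed (+1)  2048: Thu (+1)
  2049: Sat (+2)  2050: Sun (+1)  2051: Mon (+1) ✓  2052: Tue (+1)
Monday years: 1967, 1978, 1984, 1989, 1995, 2006, 2012, 2017, 2023, 2034, 2040, 2045, 2051 — 13 in total.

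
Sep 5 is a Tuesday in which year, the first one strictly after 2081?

From one year to the next, a fixed date's weekday advances by 1, or by 2 when a Feb 29 lies between the two dates.
2081: September 5 is Friday.
2082: Saturday (+1)
2083: Sunday (+1)
2084: Tuesday (+2)
Sep 5 falls on a Tuesday in 2084.

2084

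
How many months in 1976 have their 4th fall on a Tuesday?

1

Check the 4th of each month of 1976: Jan 4: Sun, Feb 4: Wed, Mar 4: Thu, Apr 4: Sun, May 4: Tue, Jun 4: Fri, Jul 4: Sun, Aug 4: Wed, Sep 4: Sat, Oct 4: Mon, Nov 4: Thu, Dec 4: Sat.
Tuesday occurs in May — 1 month.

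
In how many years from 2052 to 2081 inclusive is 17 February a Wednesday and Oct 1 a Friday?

3

Check each year's weekday for 17 February and Oct 1:
  2052: Sat/Tue  2053: Mon/Wed  2054: Tue/Thu  2055: Wed/Fri ✓  2056: Thu/Sun  2057: Sat/Mon  2058: Sun/Tue  2059: Mon/Wed  2060: Tue/Fri  2061: Thu/Sat  2062: Fri/Sun  2063: Sat/Mon  2064: Sun/Wed  2065: Tue/Thu  2066: Wed/Fri ✓  2067: Thu/Sat  2068: Fri/Mon  2069: Sun/Tue  2070: Mon/Wed  2071: Tue/Thu  2072: Wed/Sat  2073: Fri/Sun  2074: Sat/Mon  2075: Sun/Tue  2076: Mon/Thu  2077: Wed/Fri ✓  2078: Thu/Sat  2079: Fri/Sun  2080: Sat/Tue  2081: Mon/Wed
Both conditions hold in: 2055, 2066, 2077 — 3.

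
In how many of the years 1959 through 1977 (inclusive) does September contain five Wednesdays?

6

September has 30 days; it has five Wednesdays when Wednesday falls among the first (month-length − 28) days — i.e. when September 1 is one of Wednesday/Tuesday.
September 1 by year: 1959:Tue✓ 1960:Thu 1961:Fri 1962:Sat 1963:Sun 1964:Tue✓ 1965:Wed✓ 1966:Thu 1967:Fri 1968:Sun 1969:Mon 1970:Tue✓ 1971:Wed✓ 1972:Fri 1973:Sat 1974:Sun 1975:Mon 1976:Wed✓ 1977:Thu
Years with five Wednesdays: 1959, 1964, 1965, 1970, 1971, 1976 → 6.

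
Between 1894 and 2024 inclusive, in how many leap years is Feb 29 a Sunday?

4

Leap years in 1894–2024: 32 of them.
Feb 29 weekday advances by 5 (mod 7) from one leap year to the next four years later (or differs when a century non-leap intervenes).
Leap-day weekdays: 1896:Sat 1904:Mon 1908:Sat 1912:Thu 1916:Tue 1920:Sun✓ 1924:Fri 1928:Wed 1932:Mon 1936:Sat 1940:Thu 1944:Tue 1948:Sun✓ …(6 more)… 1976:Sun✓ 1980:Fri 1984:Wed 1988:Mon 1992:Sat 1996:Thu 2000:Tue 2004:Sun✓ 2008:Fri 2012:Wed 2016:Mon 2020:Sat 2024:Thu
Sunday: 1920, 1948, 1976, 2004 → 4.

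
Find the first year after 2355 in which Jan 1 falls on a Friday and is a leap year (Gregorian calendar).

Jan 1 advances by 2 weekdays after a leap year and by 1 after a common year.
2355: Jan 1 is Saturday.
2356: Sunday (leap)
2357: Tuesday
2358: Wednesday
2359: Thursday
2360: Friday (leap)
2360 begins on a Friday and is a leap year.

2360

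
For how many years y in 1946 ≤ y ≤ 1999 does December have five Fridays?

23

December has 31 days; it has five Fridays when Friday falls among the first (month-length − 28) days — i.e. when December 1 is one of Friday/Thursday/Wednesday.
December 1 by year: 1946:Sun 1947:Mon 1948:Wed✓ 1949:Thu✓ 1950:Fri✓ 1951:Sat 1952:Mon 1953:Tue 1954:Wed✓ 1955:Thu✓ 1956:Sat 1957:Sun 1958:Mon 1959:Tue 1960:Thu✓ …(24 more)… 1985:Sun 1986:Mon 1987:Tue 1988:Thu✓ 1989:Fri✓ 1990:Sat 1991:Sun 1992:Tue 1993:Wed✓ 1994:Thu✓ 1995:Fri✓ 1996:Sun 1997:Mon 1998:Tue 1999:Wed✓
Years with five Fridays: 1948, 1949, 1950, 1954, 1955, 1960, 1961, 1965, 1966, 1967, 1971, 1972, 1976, 1977, 1978, 1982, 1983, 1988, 1989, 1993, 1994, 1995, 1999 → 23.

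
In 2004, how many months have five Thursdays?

A month of length L has five Thursdays iff its first Thursday is on day ≤ L−28 (so day 1–3 in a 31-day month, 1–2 in a 30-day month, day 1 in a leap February).
Checking each month of 2004: Jan starts Thu (31d) ✓; Feb starts Sun (29d); Mar starts Mon (31d); Apr starts Thu (30d) ✓; May starts Sat (31d); Jun starts Tue (30d); Jul starts Thu (31d) ✓; Aug starts Sun (31d); Sep starts Wed (30d) ✓; Oct starts Fri (31d); Nov starts Mon (30d); Dec starts Wed (31d) ✓.
Five-Thursday months: January, April, July, September, December → 5.

5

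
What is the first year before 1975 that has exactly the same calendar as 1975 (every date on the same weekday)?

Two years share a calendar iff Jan 1 falls on the same weekday and both are leap or both are common. 1975: Jan 1 is Wednesday, common year.
1974: Jan 1 Tuesday, common
1973: Jan 1 Monday, common
1972: Jan 1 Saturday, leap
1971: Jan 1 Friday, common
1970: Jan 1 Thursday, common
1969: Jan 1 Wednesday, common
1969 matches on both conditions.

1969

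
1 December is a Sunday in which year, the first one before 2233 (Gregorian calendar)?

2222

From one year to the next, a fixed date's weekday advances by 1, or by 2 when a Feb 29 lies between the two dates.
2233: December 1 is Sunday.
2232: Saturday (−1)
2231: Thursday (−2)
2230: Wednesday (−1)
2229: Tuesday (−1)
2228: Monday (−1)
2227: Saturday (−2)
2226: Friday (−1)
2225: Thursday (−1)
2224: Wednesday (−1)
2223: Monday (−2)
2222: Sunday (−1)
1 December falls on a Sunday in 2222.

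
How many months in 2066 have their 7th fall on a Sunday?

Check the 7th of each month of 2066: Jan 7: Thu, Feb 7: Sun, Mar 7: Sun, Apr 7: Wed, May 7: Fri, Jun 7: Mon, Jul 7: Wed, Aug 7: Sat, Sep 7: Tue, Oct 7: Thu, Nov 7: Sun, Dec 7: Tue.
Sunday occurs in February, March, November — 3 months.

3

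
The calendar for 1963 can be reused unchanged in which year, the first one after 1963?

Two years share a calendar iff Jan 1 falls on the same weekday and both are leap or both are common. 1963: Jan 1 is Tuesday, common year.
1964: Jan 1 Wednesday, leap
1965: Jan 1 Friday, common
1966: Jan 1 Saturday, common
1967: Jan 1 Sunday, common
1968: Jan 1 Monday, leap
1969: Jan 1 Wednesday, common
1970: Jan 1 Thursday, common
1971: Jan 1 Friday, common
1972: Jan 1 Saturday, leap
1973: Jan 1 Monday, common
1974: Jan 1 Tuesday, common
1974 matches on both conditions.

1974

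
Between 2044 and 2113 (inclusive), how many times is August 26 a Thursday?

Track August 26's weekday year by year (advancing +1, or +2 across a Feb 29):
  2044: Fri  2045: Sat (+1)  2046: Sun (+1)  2047: Mon (+1)  2048: Wed (+2)
  2049: Thu (+1) ✓  2050: Fri (+1)  2051: Sat (+1)  2052: Mon (+2)  2053: Tue (+1)
  2054: Wed (+1)  2055: Thu (+1) ✓  2056: Sat (+2)  2057: Sun (+1)  … (42 more years) …
  2100: Thu (+1) ✓  2101: Fri (+1)  2102: Sat (+1)  2103: Sun (+1)  2104: Tue (+2)
  2105: Wed (+1)  2106: Thu (+1) ✓  2107: Fri (+1)  2108: Sun (+2)  2109: Mon (+1)
  2110: Tue (+1)  2111: Wed (+1)  2112: Fri (+2)  2113: Sat (+1)
Thursday years: 2049, 2055, 2060, 2066, 2077, 2083, 2088, 2094, 2100, 2106 — 10 in total.

10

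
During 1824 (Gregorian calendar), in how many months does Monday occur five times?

4

A month of length L has five Mondays iff its first Monday is on day ≤ L−28 (so day 1–3 in a 31-day month, 1–2 in a 30-day month, day 1 in a leap February).
Checking each month of 1824: Jan starts Thu (31d); Feb starts Sun (29d); Mar starts Mon (31d) ✓; Apr starts Thu (30d); May starts Sat (31d) ✓; Jun starts Tue (30d); Jul starts Thu (31d); Aug starts Sun (31d) ✓; Sep starts Wed (30d); Oct starts Fri (31d); Nov starts Mon (30d) ✓; Dec starts Wed (31d).
Five-Monday months: March, May, August, November → 4.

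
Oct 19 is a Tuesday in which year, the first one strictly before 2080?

From one year to the next, a fixed date's weekday advances by 1, or by 2 when a Feb 29 lies between the two dates.
2080: October 19 is Saturday.
2079: Thursday (−2)
2078: Wednesday (−1)
2077: Tuesday (−1)
Oct 19 falls on a Tuesday in 2077.

2077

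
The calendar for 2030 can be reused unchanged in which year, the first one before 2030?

Two years share a calendar iff Jan 1 falls on the same weekday and both are leap or both are common. 2030: Jan 1 is Tuesday, common year.
2029: Jan 1 Monday, common
2028: Jan 1 Saturday, leap
2027: Jan 1 Friday, common
2026: Jan 1 Thursday, common
2025: Jan 1 Wednesday, common
2024: Jan 1 Monday, leap
2023: Jan 1 Sunday, common
2022: Jan 1 Saturday, common
2021: Jan 1 Friday, common
2020: Jan 1 Wednesday, leap
2019: Jan 1 Tuesday, common
2019 matches on both conditions.

2019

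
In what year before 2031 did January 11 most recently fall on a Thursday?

From one year to the next, a fixed date's weekday advances by 1, or by 2 when a Feb 29 lies between the two dates.
2031: January 11 is Saturday.
2030: Friday (−1)
2029: Thursday (−1)
January 11 falls on a Thursday in 2029.

2029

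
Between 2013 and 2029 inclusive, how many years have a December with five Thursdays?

7

December has 31 days; it has five Thursdays when Thursday falls among the first (month-length − 28) days — i.e. when December 1 is one of Thursday/Wednesday/Tuesday.
December 1 by year: 2013:Sun 2014:Mon 2015:Tue✓ 2016:Thu✓ 2017:Fri 2018:Sat 2019:Sun 2020:Tue✓ 2021:Wed✓ 2022:Thu✓ 2023:Fri 2024:Sun 2025:Mon 2026:Tue✓ 2027:Wed✓ 2028:Fri 2029:Sat
Years with five Thursdays: 2015, 2016, 2020, 2021, 2022, 2026, 2027 → 7.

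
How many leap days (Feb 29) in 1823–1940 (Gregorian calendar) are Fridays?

4

Leap years in 1823–1940: 29 of them.
Feb 29 weekday advances by 5 (mod 7) from one leap year to the next four years later (or differs when a century non-leap intervenes).
Leap-day weekdays: 1824:Sun 1828:Fri✓ 1832:Wed 1836:Mon 1840:Sat 1844:Thu 1848:Tue 1852:Sun 1856:Fri✓ 1860:Wed 1864:Mon 1868:Sat 1872:Thu …(3 more)… 1888:Wed 1892:Mon 1896:Sat 1904:Mon 1908:Sat 1912:Thu 1916:Tue 1920:Sun 1924:Fri✓ 1928:Wed 1932:Mon 1936:Sat 1940:Thu
Friday: 1828, 1856, 1884, 1924 → 4.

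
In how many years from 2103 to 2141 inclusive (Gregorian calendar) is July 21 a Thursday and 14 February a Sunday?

Check each year's weekday for July 21 and 14 February:
  2103: Sat/Wed  2104: Mon/Thu  2105: Tue/Sat  2106: Wed/Sun  2107: Thu/Mon  2108: Sat/Tue  2109: Sun/Thu  2110: Mon/Fri  2111: Tue/Sat  2112: Thu/Sun ✓  2113: Fri/Tue  2114: Sat/Wed  2115: Sun/Thu  2116: Tue/Fri  …(11 more)…  2128: Wed/Sat  2129: Thu/Mon  2130: Fri/Tue  2131: Sat/Wed  2132: Mon/Thu  2133: Tue/Sat  2134: Wed/Sun  2135: Thu/Mon  2136: Sat/Tue  2137: Sun/Thu  2138: Mon/Fri  2139: Tue/Sat  2140: Thu/Sun ✓  2141: Fri/Tue
Both conditions hold in: 2112, 2140 — 2.

2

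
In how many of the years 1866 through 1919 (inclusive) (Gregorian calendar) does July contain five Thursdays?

July has 31 days; it has five Thursdays when Thursday falls among the first (month-length − 28) days — i.e. when July 1 is one of Thursday/Wednesday/Tuesday.
July 1 by year: 1866:Sun 1867:Mon 1868:Wed✓ 1869:Thu✓ 1870:Fri 1871:Sat 1872:Mon 1873:Tue✓ 1874:Wed✓ 1875:Thu✓ 1876:Sat 1877:Sun 1878:Mon 1879:Tue✓ 1880:Thu✓ …(24 more)… 1905:Sat 1906:Sun 1907:Mon 1908:Wed✓ 1909:Thu✓ 1910:Fri 1911:Sat 1912:Mon 1913:Tue✓ 1914:Wed✓ 1915:Thu✓ 1916:Sat 1917:Sun 1918:Mon 1919:Tue✓
Years with five Thursdays: 1868, 1869, 1873, 1874, 1875, 1879, 1880, 1884, 1885, 1886, 1890, 1891, 1896, 1897, 1902, 1903, 1908, 1909, 1913, 1914, 1915, 1919 → 22.

22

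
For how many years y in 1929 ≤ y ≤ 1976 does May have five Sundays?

May has 31 days; it has five Sundays when Sunday falls among the first (month-length − 28) days — i.e. when May 1 is one of Sunday/Saturday/Friday.
May 1 by year: 1929:Wed 1930:Thu 1931:Fri✓ 1932:Sun✓ 1933:Mon 1934:Tue 1935:Wed 1936:Fri✓ 1937:Sat✓ 1938:Sun✓ 1939:Mon 1940:Wed 1941:Thu 1942:Fri✓ 1943:Sat✓ …(18 more)… 1962:Tue 1963:Wed 1964:Fri✓ 1965:Sat✓ 1966:Sun✓ 1967:Mon 1968:Wed 1969:Thu 1970:Fri✓ 1971:Sat✓ 1972:Mon 1973:Tue 1974:Wed 1975:Thu 1976:Sat✓
Years with five Sundays: 1931, 1932, 1936, 1937, 1938, 1942, 1943, 1948, 1949, 1953, 1954, 1955, 1959, 1960, 1964, 1965, 1966, 1970, 1971, 1976 → 20.

20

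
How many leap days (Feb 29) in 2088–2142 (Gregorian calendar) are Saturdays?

Leap years in 2088–2142: 13 of them.
Feb 29 weekday advances by 5 (mod 7) from one leap year to the next four years later (or differs when a century non-leap intervenes).
Leap-day weekdays: 2088:Sun 2092:Fri 2096:Wed 2104:Fri 2108:Wed 2112:Mon 2116:Sat✓ 2120:Thu 2124:Tue 2128:Sun 2132:Fri 2136:Wed 2140:Mon
Saturday: 2116 → 1.

1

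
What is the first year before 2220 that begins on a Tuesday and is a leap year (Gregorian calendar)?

2188

Jan 1 advances by 2 weekdays after a leap year and by 1 after a common year.
2220: Jan 1 is Saturday (leap).
2219: Friday
2218: Thursday
2217: Wednesday
2216: Monday (leap)
2215: Sunday
2214: Saturday
2213: Friday
2212: Wednesday (leap)
2211: Tuesday
2210: Monday
2209: Sunday
2208: Friday (leap)
2207: Thursday
2206: Wednesday
2205: Tuesday
2204: Sunday (leap)
2203: Saturday
2202: Friday
2201: Thursday
2200: Wednesday
2199: Tuesday
2198: Monday
2197: Sunday
2196: Friday (leap)
2195: Thursday
2194: Wednesday
2193: Tuesday
2192: Sunday (leap)
2191: Saturday
2190: Friday
2189: Thursday
2188: Tuesday (leap)
2188 begins on a Tuesday and is a leap year.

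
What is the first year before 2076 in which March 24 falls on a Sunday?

From one year to the next, a fixed date's weekday advances by 1, or by 2 when a Feb 29 lies between the two dates.
2076: March 24 is Tuesday.
2075: Sunday (−2)
March 24 falls on a Sunday in 2075.

2075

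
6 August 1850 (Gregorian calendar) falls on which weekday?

Tuesday

January 1, 1850 is a Tuesday.
August 6 is day 218 of the year, i.e. 217 days after Jan 1.
217 mod 7 = 0, so advance 0 weekdays from Tuesday: Tuesday.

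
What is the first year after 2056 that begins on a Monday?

2057

Jan 1 advances by 2 weekdays after a leap year and by 1 after a common year.
2056: Jan 1 is Saturday (leap).
2057: Monday
2057 begins on a Monday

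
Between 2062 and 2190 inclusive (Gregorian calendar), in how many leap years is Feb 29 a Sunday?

Leap years in 2062–2190: 31 of them.
Feb 29 weekday advances by 5 (mod 7) from one leap year to the next four years later (or differs when a century non-leap intervenes).
Leap-day weekdays: 2064:Fri 2068:Wed 2072:Mon 2076:Sat 2080:Thu 2084:Tue 2088:Sun✓ 2092:Fri 2096:Wed 2104:Fri 2108:Wed 2112:Mon 2116:Sat …(5 more)… 2140:Mon 2144:Sat 2148:Thu 2152:Tue 2156:Sun✓ 2160:Fri 2164:Wed 2168:Mon 2172:Sat 2176:Thu 2180:Tue 2184:Sun✓ 2188:Fri
Sunday: 2088, 2128, 2156, 2184 → 4.

4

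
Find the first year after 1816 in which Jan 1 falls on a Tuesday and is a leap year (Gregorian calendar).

1828

Jan 1 advances by 2 weekdays after a leap year and by 1 after a common year.
1816: Jan 1 is Monday (leap).
1817: Wednesday
1818: Thursday
1819: Friday
1820: Saturday (leap)
1821: Monday
1822: Tuesday
1823: Wednesday
1824: Thursday (leap)
1825: Saturday
1826: Sunday
1827: Monday
1828: Tuesday (leap)
1828 begins on a Tuesday and is a leap year.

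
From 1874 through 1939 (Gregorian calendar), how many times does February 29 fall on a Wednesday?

Leap years in 1874–1939: 15 of them.
Feb 29 weekday advances by 5 (mod 7) from one leap year to the next four years later (or differs when a century non-leap intervenes).
Leap-day weekdays: 1876:Tue 1880:Sun 1884:Fri 1888:Wed✓ 1892:Mon 1896:Sat 1904:Mon 1908:Sat 1912:Thu 1916:Tue 1920:Sun 1924:Fri 1928:Wed✓ 1932:Mon 1936:Sat
Wednesday: 1888, 1928 → 2.

2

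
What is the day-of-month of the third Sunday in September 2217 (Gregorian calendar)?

September 1, 2217 is a Monday, so the first Sunday is the 7th.
The third Sunday is 7 + 14 = 21.

21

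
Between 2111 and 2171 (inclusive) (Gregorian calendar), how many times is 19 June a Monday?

Track 19 June's weekday year by year (advancing +1, or +2 across a Feb 29):
  2111: Fri  2112: Sun (+2)  2113: Mon (+1) ✓  2114: Tue (+1)  2115: Wed (+1)
  2116: Fri (+2)  2117: Sat (+1)  2118: Sun (+1)  2119: Mon (+1) ✓  2120: Wed (+2)
  2121: Thu (+1)  2122: Fri (+1)  2123: Sat (+1)  2124: Mon (+2) ✓  … (33 more years) …
  2158: Mon (+1) ✓  2159: Tue (+1)  2160: Thu (+2)  2161: Fri (+1)  2162: Sat (+1)
  2163: Sun (+1)  2164: Tue (+2)  2165: Wed (+1)  2166: Thu (+1)  2167: Fri (+1)
  2168: Sun (+2)  2169: Mon (+1) ✓  2170: Tue (+1)  2171: Wed (+1)
Monday years: 2113, 2119, 2124, 2130, 2141, 2147, 2152, 2158, 2169 — 9 in total.

9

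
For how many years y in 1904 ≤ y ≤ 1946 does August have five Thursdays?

20

August has 31 days; it has five Thursdays when Thursday falls among the first (month-length − 28) days — i.e. when August 1 is one of Thursday/Wednesday/Tuesday.
August 1 by year: 1904:Mon 1905:Tue✓ 1906:Wed✓ 1907:Thu✓ 1908:Sat 1909:Sun 1910:Mon 1911:Tue✓ 1912:Thu✓ 1913:Fri 1914:Sat 1915:Sun 1916:Tue✓ 1917:Wed✓ 1918:Thu✓ …(13 more)… 1932:Mon 1933:Tue✓ 1934:Wed✓ 1935:Thu✓ 1936:Sat 1937:Sun 1938:Mon 1939:Tue✓ 1940:Thu✓ 1941:Fri 1942:Sat 1943:Sun 1944:Tue✓ 1945:Wed✓ 1946:Thu✓
Years with five Thursdays: 1905, 1906, 1907, 1911, 1912, 1916, 1917, 1918, 1922, 1923, 1928, 1929, 1933, 1934, 1935, 1939, 1940, 1944, 1945, 1946 → 20.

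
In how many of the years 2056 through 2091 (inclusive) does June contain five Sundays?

June has 30 days; it has five Sundays when Sunday falls among the first (month-length − 28) days — i.e. when June 1 is one of Sunday/Saturday.
June 1 by year: 2056:Thu 2057:Fri 2058:Sat✓ 2059:Sun✓ 2060:Tue 2061:Wed 2062:Thu 2063:Fri 2064:Sun✓ 2065:Mon 2066:Tue 2067:Wed 2068:Fri 2069:Sat✓ 2070:Sun✓ …(6 more)… 2077:Tue 2078:Wed 2079:Thu 2080:Sat✓ 2081:Sun✓ 2082:Mon 2083:Tue 2084:Thu 2085:Fri 2086:Sat✓ 2087:Sun✓ 2088:Tue 2089:Wed 2090:Thu 2091:Fri
Years with five Sundays: 2058, 2059, 2064, 2069, 2070, 2075, 2080, 2081, 2086, 2087 → 10.

10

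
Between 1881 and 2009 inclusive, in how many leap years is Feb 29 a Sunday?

4

Leap years in 1881–2009: 31 of them.
Feb 29 weekday advances by 5 (mod 7) from one leap year to the next four years later (or differs when a century non-leap intervenes).
Leap-day weekdays: 1884:Fri 1888:Wed 1892:Mon 1896:Sat 1904:Mon 1908:Sat 1912:Thu 1916:Tue 1920:Sun✓ 1924:Fri 1928:Wed 1932:Mon 1936:Sat …(5 more)… 1960:Mon 1964:Sat 1968:Thu 1972:Tue 1976:Sun✓ 1980:Fri 1984:Wed 1988:Mon 1992:Sat 1996:Thu 2000:Tue 2004:Sun✓ 2008:Fri
Sunday: 1920, 1948, 1976, 2004 → 4.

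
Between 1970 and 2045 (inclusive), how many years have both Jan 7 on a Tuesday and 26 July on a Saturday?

8

Check each year's weekday for Jan 7 and 26 July:
  1970: Wed/Sun  1971: Thu/Mon  1972: Fri/Wed  1973: Sun/Thu  1974: Mon/Fri  1975: Tue/Sat ✓  1976: Wed/Mon  1977: Fri/Tue  1978: Sat/Wed  1979: Sun/Thu  1980: Mon/Sat  1981: Wed/Sun  1982: Thu/Mon  1983: Fri/Tue  …(48 more)…  2032: Wed/Mon  2033: Fri/Tue  2034: Sat/Wed  2035: Sun/Thu  2036: Mon/Sat  2037: Wed/Sun  2038: Thu/Mon  2039: Fri/Tue  2040: Sat/Thu  2041: Mon/Fri  2042: Tue/Sat ✓  2043: Wed/Sun  2044: Thu/Tue  2045: Sat/Wed
Both conditions hold in: 1975, 1986, 1997, 2003, 2014, 2025, 2031, 2042 — 8.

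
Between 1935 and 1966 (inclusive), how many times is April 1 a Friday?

Track April 1's weekday year by year (advancing +1, or +2 across a Feb 29):
  1935: Mon  1936: Wed (+2)  1937: Thu (+1)  1938: Fri (+1) ✓  1939: Sat (+1)
  1940: Mon (+2)  1941: Tue (+1)  1942: Wed (+1)  1943: Thu (+1)  1944: Sat (+2)
  1945: Sun (+1)  1946: Mon (+1)  1947: Tue (+1)  1948: Thu (+2)  … (4 more years) …
  1953: Wed (+1)  1954: Thu (+1)  1955: Fri (+1) ✓  1956: Sun (+2)  1957: Mon (+1)
  1958: Tue (+1)  1959: Wed (+1)  1960: Fri (+2) ✓  1961: Sat (+1)  1962: Sun (+1)
  1963: Mon (+1)  1964: Wed (+2)  1965: Thu (+1)  1966: Fri (+1) ✓
Friday years: 1938, 1949, 1955, 1960, 1966 — 5 in total.

5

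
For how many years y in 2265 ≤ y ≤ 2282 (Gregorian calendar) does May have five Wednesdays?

May has 31 days; it has five Wednesdays when Wednesday falls among the first (month-length − 28) days — i.e. when May 1 is one of Wednesday/Tuesday/Monday.
May 1 by year: 2265:Mon✓ 2266:Tue✓ 2267:Wed✓ 2268:Fri 2269:Sat 2270:Sun 2271:Mon✓ 2272:Wed✓ 2273:Thu 2274:Fri 2275:Sat 2276:Mon✓ 2277:Tue✓ 2278:Wed✓ 2279:Thu 2280:Sat 2281:Sun 2282:Mon✓
Years with five Wednesdays: 2265, 2266, 2267, 2271, 2272, 2276, 2277, 2278, 2282 → 9.

9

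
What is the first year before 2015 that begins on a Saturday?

Jan 1 advances by 2 weekdays after a leap year and by 1 after a common year.
2015: Jan 1 is Thursday.
2014: Wednesday
2013: Tuesday
2012: Sunday (leap)
2011: Saturday
2011 begins on a Saturday

2011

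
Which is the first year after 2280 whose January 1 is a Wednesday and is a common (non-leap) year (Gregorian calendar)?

2290

Jan 1 advances by 2 weekdays after a leap year and by 1 after a common year.
2280: Jan 1 is Thursday (leap).
2281: Saturday
2282: Sunday
2283: Monday
2284: Tuesday (leap)
2285: Thursday
2286: Friday
2287: Saturday
2288: Sunday (leap)
2289: Tuesday
2290: Wednesday
2290 begins on a Wednesday and is a common year.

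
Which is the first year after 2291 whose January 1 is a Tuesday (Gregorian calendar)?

Jan 1 advances by 2 weekdays after a leap year and by 1 after a common year.
2291: Jan 1 is Thursday.
2292: Friday (leap)
2293: Sunday
2294: Monday
2295: Tuesday
2295 begins on a Tuesday

2295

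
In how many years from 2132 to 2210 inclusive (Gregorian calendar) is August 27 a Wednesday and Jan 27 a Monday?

9

Check each year's weekday for August 27 and Jan 27:
  2132: Wed/Sun  2133: Thu/Tue  2134: Fri/Wed  2135: Sat/Thu  2136: Mon/Fri  2137: Tue/Sun  2138: Wed/Mon ✓  2139: Thu/Tue  2140: Sat/Wed  2141: Sun/Fri  2142: Mon/Sat  2143: Tue/Sun  2144: Thu/Mon  2145: Fri/Wed  …(51 more)…  2197: Sun/Fri  2198: Mon/Sat  2199: Tue/Sun  2200: Wed/Mon ✓  2201: Thu/Tue  2202: Fri/Wed  2203: Sat/Thu  2204: Mon/Fri  2205: Tue/Sun  2206: Wed/Mon ✓  2207: Thu/Tue  2208: Sat/Wed  2209: Sun/Fri  2210: Mon/Sat
Both conditions hold in: 2138, 2149, 2155, 2166, 2177, 2183, 2194, 2200, 2206 — 9.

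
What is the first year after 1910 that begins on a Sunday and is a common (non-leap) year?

Jan 1 advances by 2 weekdays after a leap year and by 1 after a common year.
1910: Jan 1 is Saturday.
1911: Sunday
1911 begins on a Sunday and is a common year.

1911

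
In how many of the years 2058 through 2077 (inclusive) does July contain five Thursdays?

July has 31 days; it has five Thursdays when Thursday falls among the first (month-length − 28) days — i.e. when July 1 is one of Thursday/Wednesday/Tuesday.
July 1 by year: 2058:Mon 2059:Tue✓ 2060:Thu✓ 2061:Fri 2062:Sat 2063:Sun 2064:Tue✓ 2065:Wed✓ 2066:Thu✓ 2067:Fri 2068:Sun 2069:Mon 2070:Tue✓ 2071:Wed✓ 2072:Fri 2073:Sat 2074:Sun 2075:Mon 2076:Wed✓ 2077:Thu✓
Years with five Thursdays: 2059, 2060, 2064, 2065, 2066, 2070, 2071, 2076, 2077 → 9.

9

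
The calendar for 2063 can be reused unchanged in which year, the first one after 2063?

Two years share a calendar iff Jan 1 falls on the same weekday and both are leap or both are common. 2063: Jan 1 is Monday, common year.
2064: Jan 1 Tuesday, leap
2065: Jan 1 Thursday, common
2066: Jan 1 Friday, common
2067: Jan 1 Saturday, common
2068: Jan 1 Sunday, leap
2069: Jan 1 Tuesday, common
2070: Jan 1 Wednesday, common
2071: Jan 1 Thursday, common
2072: Jan 1 Friday, leap
2073: Jan 1 Sunday, common
2074: Jan 1 Monday, common
2074 matches on both conditions.

2074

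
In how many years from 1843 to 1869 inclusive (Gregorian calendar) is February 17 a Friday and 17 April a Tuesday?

Check each year's weekday for February 17 and 17 April:
  1843: Fri/Mon  1844: Sat/Wed  1845: Mon/Thu  1846: Tue/Fri  1847: Wed/Sat  1848: Thu/Mon  1849: Sat/Tue  1850: Sun/Wed  1851: Mon/Thu  1852: Tue/Sat  1853: Thu/Sun  1854: Fri/Mon  1855: Sat/Tue  1856: Sun/Thu  1857: Tue/Fri  1858: Wed/Sat  1859: Thu/Sun  1860: Fri/Tue ✓  1861: Sun/Wed  1862: Mon/Thu  1863: Tue/Fri  1864: Wed/Sun  1865: Fri/Mon  1866: Sat/Tue  1867: Sun/Wed  1868: Mon/Fri  1869: Wed/Sat
Both conditions hold in: 1860 — 1.

1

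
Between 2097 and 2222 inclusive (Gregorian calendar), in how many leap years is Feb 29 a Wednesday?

Leap years in 2097–2222: 29 of them.
Feb 29 weekday advances by 5 (mod 7) from one leap year to the next four years later (or differs when a century non-leap intervenes).
Leap-day weekdays: 2104:Fri 2108:Wed✓ 2112:Mon 2116:Sat 2120:Thu 2124:Tue 2128:Sun 2132:Fri 2136:Wed✓ 2140:Mon 2144:Sat 2148:Thu 2152:Tue …(3 more)… 2168:Mon 2172:Sat 2176:Thu 2180:Tue 2184:Sun 2188:Fri 2192:Wed✓ 2196:Mon 2204:Wed✓ 2208:Mon 2212:Sat 2216:Thu 2220:Tue
Wednesday: 2108, 2136, 2164, 2192, 2204 → 5.

5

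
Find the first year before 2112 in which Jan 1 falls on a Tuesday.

2109

Jan 1 advances by 2 weekdays after a leap year and by 1 after a common year.
2112: Jan 1 is Friday (leap).
2111: Thursday
2110: Wednesday
2109: Tuesday
2109 begins on a Tuesday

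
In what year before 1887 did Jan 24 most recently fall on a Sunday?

1886

From one year to the next, a fixed date's weekday advances by 1, or by 2 when a Feb 29 lies between the two dates.
1887: January 24 is Monday.
1886: Sunday (−1)
Jan 24 falls on a Sunday in 1886.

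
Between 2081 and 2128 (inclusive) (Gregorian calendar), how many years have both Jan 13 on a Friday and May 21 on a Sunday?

4

Check each year's weekday for Jan 13 and May 21:
  2081: Mon/Wed  2082: Tue/Thu  2083: Wed/Fri  2084: Thu/Sun  2085: Sat/Mon  2086: Sun/Tue  2087: Mon/Wed  2088: Tue/Fri  2089: Thu/Sat  2090: Fri/Sun ✓  2091: Sat/Mon  2092: Sun/Wed  2093: Tue/Thu  2094: Wed/Fri  …(20 more)…  2115: Sun/Tue  2116: Mon/Thu  2117: Wed/Fri  2118: Thu/Sat  2119: Fri/Sun ✓  2120: Sat/Tue  2121: Mon/Wed  2122: Tue/Thu  2123: Wed/Fri  2124: Thu/Sun  2125: Sat/Mon  2126: Sun/Tue  2127: Mon/Wed  2128: Tue/Fri
Both conditions hold in: 2090, 2102, 2113, 2119 — 4.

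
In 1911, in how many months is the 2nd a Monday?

2

Check the 2nd of each month of 1911: Jan 2: Mon, Feb 2: Thu, Mar 2: Thu, Apr 2: Sun, May 2: Tue, Jun 2: Fri, Jul 2: Sun, Aug 2: Wed, Sep 2: Sat, Oct 2: Mon, Nov 2: Thu, Dec 2: Sat.
Monday occurs in January, October — 2 months.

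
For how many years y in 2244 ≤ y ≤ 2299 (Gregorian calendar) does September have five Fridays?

September has 30 days; it has five Fridays when Friday falls among the first (month-length − 28) days — i.e. when September 1 is one of Friday/Thursday.
September 1 by year: 2244:Sun 2245:Mon 2246:Tue 2247:Wed 2248:Fri✓ 2249:Sat 2250:Sun 2251:Mon 2252:Wed 2253:Thu✓ 2254:Fri✓ 2255:Sat 2256:Mon 2257:Tue 2258:Wed …(26 more)… 2285:Tue 2286:Wed 2287:Thu✓ 2288:Sat 2289:Sun 2290:Mon 2291:Tue 2292:Thu✓ 2293:Fri✓ 2294:Sat 2295:Sun 2296:Tue 2297:Wed 2298:Thu✓ 2299:Fri✓
Years with five Fridays: 2248, 2253, 2254, 2259, 2264, 2265, 2270, 2271, 2276, 2281, 2282, 2287, 2292, 2293, 2298, 2299 → 16.

16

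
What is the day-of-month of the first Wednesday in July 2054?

July 1, 2054 is a Wednesday, so the first Wednesday is the 1st.
The first Wednesday is 1 + 0 = 1.

1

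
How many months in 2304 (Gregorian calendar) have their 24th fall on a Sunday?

3

Check the 24th of each month of 2304: Jan 24: Sun, Feb 24: Wed, Mar 24: Thu, Apr 24: Sun, May 24: Tue, Jun 24: Fri, Jul 24: Sun, Aug 24: Wed, Sep 24: Sat, Oct 24: Mon, Nov 24: Thu, Dec 24: Sat.
Sunday occurs in January, April, July — 3 months.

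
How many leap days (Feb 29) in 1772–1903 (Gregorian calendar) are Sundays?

4

Leap years in 1772–1903: 31 of them.
Feb 29 weekday advances by 5 (mod 7) from one leap year to the next four years later (or differs when a century non-leap intervenes).
Leap-day weekdays: 1772:Sat 1776:Thu 1780:Tue 1784:Sun✓ 1788:Fri 1792:Wed 1796:Mon 1804:Wed 1808:Mon 1812:Sat 1816:Thu 1820:Tue 1824:Sun✓ …(5 more)… 1848:Tue 1852:Sun✓ 1856:Fri 1860:Wed 1864:Mon 1868:Sat 1872:Thu 1876:Tue 1880:Sun✓ 1884:Fri 1888:Wed 1892:Mon 1896:Sat
Sunday: 1784, 1824, 1852, 1880 → 4.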